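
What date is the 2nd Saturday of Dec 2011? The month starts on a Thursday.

Dec 10, 2011

Dec 2011 begins on a Thursday, so the first Saturday is Dec 3 (2 days later).
The 2nd Saturday is 1 weeks later: 3 + 7 = 10.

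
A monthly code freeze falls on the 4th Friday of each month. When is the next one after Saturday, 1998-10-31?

October 1998 starts on a Thursday; its first Friday is the 2nd, so the 4th Friday is the 23rd — 1998-10-23.
That is not after 1998-10-31, so look at November 1998.
November 1998 starts on a Sunday; its first Friday is the 6th, so the 4th Friday is the 27th — 1998-11-27.

1998-11-27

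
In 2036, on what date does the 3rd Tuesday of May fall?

May 20, 2036

The first Tuesday of May 2036 is May 6.
The 3rd Tuesday is 2 weeks later: 6 + 14 = 20.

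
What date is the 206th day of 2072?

January has 31 days (206 − 31 = 175 remain).
February has 29 days (175 − 29 = 146 remain).
March has 31 days (146 − 31 = 115 remain).
April has 30 days (115 − 30 = 85 remain).
May has 31 days (85 − 31 = 54 remain).
June has 30 days (54 − 30 = 24 remain).
24 into July → July 24.

July 24, 2072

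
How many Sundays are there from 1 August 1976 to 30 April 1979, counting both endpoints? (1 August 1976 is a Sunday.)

1 August 1976 is a Sunday; the first Sunday on or after it is 1 August 1976.
From 1 August 1976 to 30 April 1979: 152 + 365 + 365 + 120 = 1002 days (rest of 1976, 1977, 1978, to 30 April 1979 in 1979).
1002 ÷ 7 = 143 full weeks with remainder 1, so 143 more Sundays after the first → 144.

144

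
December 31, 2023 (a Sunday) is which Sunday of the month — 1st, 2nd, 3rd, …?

Day 31 falls in week ⌈31/7⌉ of the month.
Days 1–7 hold the 1st Sunday, 8–14 the 2nd, 15–21 the 3rd, 22–28 the 4th, 29–31 the 5th.
31 is in the range for the 5th.

5th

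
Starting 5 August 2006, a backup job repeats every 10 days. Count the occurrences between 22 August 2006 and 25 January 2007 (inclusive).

Occurrences land 10·i days after 5 August 2006 for i = 0, 1, 2, …
22 August 2006 is 17 days after the start; 17 ÷ 10 = 1 remainder 7; since the remainder is 7, round up to i = 2. First occurrence in the window: #3 on 25 August 2006 (2×10 = 20 days in).
25 January 2007 is 173 days after the start; 173 ÷ 10 = 17 remainder 3. Last occurrence in the window: #18 on 22 January 2007.
Occurrences #3 through #18: 16 in total.

16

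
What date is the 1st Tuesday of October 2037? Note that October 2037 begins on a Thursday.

October 2037 begins on a Thursday, so the first Tuesday is October 6 (5 days later).

6 October 2037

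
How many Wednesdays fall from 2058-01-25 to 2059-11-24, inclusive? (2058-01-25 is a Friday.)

2058-01-25 is a Friday; the first Wednesday on or after it is 2058-01-30 (5 days later).
From 2058-01-30 to 2059-11-24: 335 + 328 = 663 days (rest of 2058, to 2059-11-24 in 2059).
663 ÷ 7 = 94 full weeks with remainder 5, so 94 more Wednesdays after the first → 95.

95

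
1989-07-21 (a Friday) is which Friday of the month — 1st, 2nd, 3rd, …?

Day 21 falls in week ⌈21/7⌉ of the month.
Days 1–7 hold the 1st Friday, 8–14 the 2nd, 15–21 the 3rd, 22–28 the 4th, 29–31 the 5th.
21 is in the range for the 3rd.

3rd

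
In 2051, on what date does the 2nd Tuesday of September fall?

2051-09-12

September 2051 begins on a Friday, so the first Tuesday is September 5 (4 days later).
The 2nd Tuesday is 1 weeks later: 5 + 7 = 12.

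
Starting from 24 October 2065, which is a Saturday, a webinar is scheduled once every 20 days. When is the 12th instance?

The 12th occurrence is 11 intervals after the first: 11 × 20 = 220 days after 24 October 2065.
October has 31 days — 7 days to the end of October leaves 213.
November has 30 days (183 left).
December has 31 days (152 left).
January has 31 days (121 left).
February has 28 days (93 left).
March has 31 days (62 left).
April has 30 days (32 left).
May has 31 days (1 left).
1 day into June → 1 June 2066.

1 June 2066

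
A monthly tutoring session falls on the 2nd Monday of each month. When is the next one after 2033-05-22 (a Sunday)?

2033-06-13

May 2033 starts on a Sunday; its first Monday is the 2nd, so the 2nd Monday is the 9th — 2033-05-09.
That is not after 2033-05-22, so look at June 2033.
June 2033 starts on a Wednesday; its first Monday is the 6th, so the 2nd Monday is the 13th — 2033-06-13.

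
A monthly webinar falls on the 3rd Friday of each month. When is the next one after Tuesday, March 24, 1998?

April 17, 1998

March 1998 starts on a Sunday; its first Friday is the 6th, so the 3rd Friday is the 20th — March 20, 1998.
That is not after March 24, 1998, so look at April 1998.
April 1998 starts on a Wednesday; its first Friday is the 3rd, so the 3rd Friday is the 17th — April 17, 1998.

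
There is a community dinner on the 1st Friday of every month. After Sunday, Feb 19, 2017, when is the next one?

Feb 2017 starts on a Wednesday, so its 1st Friday is Feb 3, 2017 (2 days in).
That is not after Feb 19, 2017, so look at Mar 2017.
Mar 2017 starts on a Wednesday, so its 1st Friday is Mar 3, 2017 (2 days in).

Mar 3, 2017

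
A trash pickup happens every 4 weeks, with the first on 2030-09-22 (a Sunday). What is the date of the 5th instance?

2031-01-12

The 5th occurrence is 4 intervals after the first: 4 × 28 = 112 days after 2030-09-22.
September has 30 days — 8 days to the end of September leaves 104.
October has 31 days (73 left).
November has 30 days (43 left).
December has 31 days (12 left).
12 days into January → 2031-01-12.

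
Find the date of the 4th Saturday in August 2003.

23 August 2003

August 2003 begins on a Friday, so the first Saturday is August 2 (1 day later).
The 4th Saturday is 3 weeks later: 2 + 21 = 23.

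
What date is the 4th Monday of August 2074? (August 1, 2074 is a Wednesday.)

2074-08-27

August 2074 begins on a Wednesday, so the first Monday is August 6 (5 days later).
The 4th Monday is 3 weeks later: 6 + 21 = 27.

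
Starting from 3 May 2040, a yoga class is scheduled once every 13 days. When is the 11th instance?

10 September 2040

The 11th occurrence is 10 intervals after the first: 10 × 13 = 130 days after 3 May 2040.
May has 31 days — 28 days to the end of May leaves 102.
June has 30 days (72 left).
July has 31 days (41 left).
August has 31 days (10 left).
10 days into September → 10 September 2040.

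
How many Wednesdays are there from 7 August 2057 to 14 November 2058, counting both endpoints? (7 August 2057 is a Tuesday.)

67

7 August 2057 is a Tuesday; the first Wednesday on or after it is 8 August 2057 (1 day later).
From 8 August 2057 to 14 November 2058: 145 + 318 = 463 days (rest of 2057, to 14 November 2058 in 2058).
463 ÷ 7 = 66 full weeks with remainder 1, so 66 more Wednesdays after the first → 67.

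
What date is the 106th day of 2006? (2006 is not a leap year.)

16 April 2006

January has 31 days (106 − 31 = 75 remain).
February has 28 days (75 − 28 = 47 remain).
March has 31 days (47 − 31 = 16 remain).
16 into April → April 16.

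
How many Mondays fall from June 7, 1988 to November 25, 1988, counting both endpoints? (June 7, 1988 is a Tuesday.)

24

June 7, 1988 is a Tuesday; the first Monday on or after it is June 13, 1988 (6 days later).
From June 13, 1988 to November 25, 1988: 17 + 31 + 31 + 30 + 31 + 25 = 165 days (rest of June, July, August, September, October, November).
165 ÷ 7 = 23 full weeks with remainder 4, so 23 more Mondays after the first → 24.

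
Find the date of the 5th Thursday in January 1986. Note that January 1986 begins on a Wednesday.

January 1986 begins on a Wednesday, so the first Thursday is January 2 (1 day later).
The 5th Thursday is 4 weeks later: 2 + 28 = 30.

30 January 1986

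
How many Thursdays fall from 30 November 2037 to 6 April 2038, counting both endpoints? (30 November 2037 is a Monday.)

18

30 November 2037 is a Monday; the first Thursday on or after it is 3 December 2037 (3 days later).
From 3 December 2037 to 6 April 2038: 28 + 31 + 28 + 31 + 6 = 124 days (rest of December, January, February, March, April).
124 ÷ 7 = 17 full weeks with remainder 5, so 17 more Thursdays after the first → 18.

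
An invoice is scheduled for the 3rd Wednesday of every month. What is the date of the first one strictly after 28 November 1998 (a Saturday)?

November 1998 starts on a Sunday; its first Wednesday is the 4th, so the 3rd Wednesday is the 18th — 18 November 1998.
That is not after 28 November 1998, so look at December 1998.
December 1998 starts on a Tuesday; its first Wednesday is the 2nd, so the 3rd Wednesday is the 16th — 16 December 1998.

16 December 1998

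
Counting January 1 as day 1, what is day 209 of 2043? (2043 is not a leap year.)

January has 31 days (209 − 31 = 178 remain).
February has 28 days (178 − 28 = 150 remain).
March has 31 days (150 − 31 = 119 remain).
April has 30 days (119 − 30 = 89 remain).
May has 31 days (89 − 31 = 58 remain).
June has 30 days (58 − 30 = 28 remain).
28 into July → July 28.

July 28, 2043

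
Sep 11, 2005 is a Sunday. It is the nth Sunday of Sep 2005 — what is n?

2nd

Day 11 falls in week ⌈11/7⌉ of the month.
Days 1–7 hold the 1st Sunday, 8–14 the 2nd, 15–21 the 3rd, 22–28 the 4th, 29–31 the 5th.
11 is in the range for the 2nd.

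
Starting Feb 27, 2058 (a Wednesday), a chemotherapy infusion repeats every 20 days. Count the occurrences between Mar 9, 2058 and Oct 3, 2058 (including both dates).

10

Occurrences land 20·i days after Feb 27, 2058 for i = 0, 1, 2, …
Mar 9, 2058 is 10 days after the start; 10 ÷ 20 = 0 remainder 10; since the remainder is 10, round up to i = 1. First occurrence in the window: #2 on Mar 19, 2058 (1×20 = 20 days in).
Oct 3, 2058 is 218 days after the start; 218 ÷ 20 = 10 remainder 18. Last occurrence in the window: #11 on Sep 15, 2058.
Occurrences #2 through #11: 10 in total.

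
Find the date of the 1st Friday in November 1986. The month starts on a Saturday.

November 1986 begins on a Saturday, so the first Friday is November 7 (6 days later).

1986-11-07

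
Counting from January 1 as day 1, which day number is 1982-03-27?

86

Days in months before March: 31 + 28 = 59.
Plus 27 days into March → day 86.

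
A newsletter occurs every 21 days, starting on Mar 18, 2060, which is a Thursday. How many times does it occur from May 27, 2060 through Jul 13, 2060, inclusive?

Occurrences land 21·i days after Mar 18, 2060 for i = 0, 1, 2, …
May 27, 2060 is 70 days after the start; 70 ÷ 21 = 3 remainder 7; since the remainder is 7, round up to i = 4. First occurrence in the window: #5 on Jun 10, 2060 (4×21 = 84 days in).
Jul 13, 2060 is 117 days after the start; 117 ÷ 21 = 5 remainder 12. Last occurrence in the window: #6 on Jul 1, 2060.
Occurrences #5 through #6: 2 in total.

2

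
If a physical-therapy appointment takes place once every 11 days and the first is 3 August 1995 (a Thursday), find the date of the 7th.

8 October 1995

The 7th occurrence is 6 intervals after the first: 6 × 11 = 66 days after 3 August 1995.
August has 31 days — 28 days to the end of August leaves 38.
September has 30 days (8 left).
8 days into October → 8 October 1995.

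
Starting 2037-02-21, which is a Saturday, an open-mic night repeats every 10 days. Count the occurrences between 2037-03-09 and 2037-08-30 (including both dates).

18

Occurrences land 10·i days after 2037-02-21 for i = 0, 1, 2, …
2037-03-09 is 16 days after the start; 16 ÷ 10 = 1 remainder 6; since the remainder is 6, round up to i = 2. First occurrence in the window: #3 on 2037-03-13 (2×10 = 20 days in).
2037-08-30 is 190 days after the start; 190 ÷ 10 = 19 remainder 0. Last occurrence in the window: #20 on 2037-08-30.
Occurrences #3 through #20: 18 in total.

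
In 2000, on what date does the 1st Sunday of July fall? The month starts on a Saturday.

2 July 2000

July 2000 begins on a Saturday, so the first Sunday is July 2 (1 day later).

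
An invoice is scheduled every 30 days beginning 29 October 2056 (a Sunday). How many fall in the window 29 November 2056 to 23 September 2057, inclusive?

9

Occurrences land 30·i days after 29 October 2056 for i = 0, 1, 2, …
29 November 2056 is 31 days after the start; 31 ÷ 30 = 1 remainder 1; since the remainder is 1, round up to i = 2. First occurrence in the window: #3 on 28 December 2056 (2×30 = 60 days in).
23 September 2057 is 329 days after the start; 329 ÷ 30 = 10 remainder 29. Last occurrence in the window: #11 on 25 August 2057.
Occurrences #3 through #11: 9 in total.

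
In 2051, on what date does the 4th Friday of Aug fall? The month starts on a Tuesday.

Aug 2051 begins on a Tuesday, so the first Friday is Aug 4 (3 days later).
The 4th Friday is 3 weeks later: 4 + 21 = 25.

Aug 25, 2051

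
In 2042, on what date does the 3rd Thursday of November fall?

November 20, 2042

The first Thursday of November 2042 is November 6.
The 3rd Thursday is 2 weeks later: 6 + 14 = 20.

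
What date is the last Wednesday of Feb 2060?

Feb 2060 begins on a Sunday, so the first Wednesday is Feb 4 (3 days later).
Feb 2060 has 29 days. Adding weeks: 4, 11, 18, 25 — the last one ≤ 29 is the 25th.

Feb 25, 2060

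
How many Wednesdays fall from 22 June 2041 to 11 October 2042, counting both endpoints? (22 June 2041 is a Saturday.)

22 June 2041 is a Saturday; the first Wednesday on or after it is 26 June 2041 (4 days later).
From 26 June 2041 to 11 October 2042: 188 + 284 = 472 days (rest of 2041, to 11 October 2042 in 2042).
472 ÷ 7 = 67 full weeks with remainder 3, so 67 more Wednesdays after the first → 68.

68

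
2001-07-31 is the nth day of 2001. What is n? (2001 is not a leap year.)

Days in months before July: 31 + 28 + 31 + 30 + 31 + 30 = 181.
Plus 31 days into July → day 212.

212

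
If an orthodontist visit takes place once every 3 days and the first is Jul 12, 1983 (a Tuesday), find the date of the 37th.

Oct 28, 1983

The 37th occurrence is 36 intervals after the first: 36 × 3 = 108 days after Jul 12, 1983.
Jul has 31 days — 19 days to the end of Jul leaves 89.
Aug has 31 days (58 left).
Sep has 30 days (28 left).
28 days into Oct → Oct 28, 1983.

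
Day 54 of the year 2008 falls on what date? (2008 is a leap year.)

January has 31 days (54 − 31 = 23 remain).
23 into February → February 23.

February 23, 2008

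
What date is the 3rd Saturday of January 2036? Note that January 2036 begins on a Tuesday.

2036-01-19

January 2036 begins on a Tuesday, so the first Saturday is January 5 (4 days later).
The 3rd Saturday is 2 weeks later: 5 + 14 = 19.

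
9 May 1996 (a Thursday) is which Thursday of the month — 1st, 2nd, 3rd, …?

2nd

Day 9 falls in week ⌈9/7⌉ of the month.
Days 1–7 hold the 1st Thursday, 8–14 the 2nd, 15–21 the 3rd, 22–28 the 4th, 29–31 the 5th.
9 is in the range for the 2nd.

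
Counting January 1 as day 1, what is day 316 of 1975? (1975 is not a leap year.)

January has 31 days (316 − 31 = 285 remain).
February has 28 days (285 − 28 = 257 remain).
March has 31 days (257 − 31 = 226 remain).
April has 30 days (226 − 30 = 196 remain).
May has 31 days (196 − 31 = 165 remain).
June has 30 days (165 − 30 = 135 remain).
July has 31 days (135 − 31 = 104 remain).
August has 31 days (104 − 31 = 73 remain).
September has 30 days (73 − 30 = 43 remain).
October has 31 days (43 − 31 = 12 remain).
12 into November → November 12.

12 November 1975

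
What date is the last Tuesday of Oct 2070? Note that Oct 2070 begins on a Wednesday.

Oct 28, 2070

Oct 2070 begins on a Wednesday, so the first Tuesday is Oct 7 (6 days later).
Oct 2070 has 31 days. Adding weeks: 7, 14, 21, 28 — the last one ≤ 31 is the 28th.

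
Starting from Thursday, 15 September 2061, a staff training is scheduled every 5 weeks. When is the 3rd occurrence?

The 3rd occurrence is 2 intervals after the first: 2 × 35 = 70 days after 15 September 2061.
September has 30 days — 15 days to the end of September leaves 55.
October has 31 days (24 left).
24 days into November → 24 November 2061.

24 November 2061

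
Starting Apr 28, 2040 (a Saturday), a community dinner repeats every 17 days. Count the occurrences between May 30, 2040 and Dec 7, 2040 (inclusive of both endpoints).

12

Occurrences land 17·i days after Apr 28, 2040 for i = 0, 1, 2, …
May 30, 2040 is 32 days after the start; 32 ÷ 17 = 1 remainder 15; since the remainder is 15, round up to i = 2. First occurrence in the window: #3 on Jun 1, 2040 (2×17 = 34 days in).
Dec 7, 2040 is 223 days after the start; 223 ÷ 17 = 13 remainder 2. Last occurrence in the window: #14 on Dec 5, 2040.
Occurrences #3 through #14: 12 in total.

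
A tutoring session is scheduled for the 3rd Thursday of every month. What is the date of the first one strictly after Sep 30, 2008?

Sep 2008 starts on a Monday; its first Thursday is the 4th, so the 3rd Thursday is the 18th — Sep 18, 2008.
That is not after Sep 30, 2008, so look at Oct 2008.
Oct 2008 starts on a Wednesday; its first Thursday is the 2nd, so the 3rd Thursday is the 16th — Oct 16, 2008.

Oct 16, 2008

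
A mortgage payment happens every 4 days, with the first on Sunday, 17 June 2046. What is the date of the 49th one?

26 December 2046

The 49th occurrence is 48 intervals after the first: 48 × 4 = 192 days after 17 June 2046.
June has 30 days — 13 days to the end of June leaves 179.
July has 31 days (148 left).
August has 31 days (117 left).
September has 30 days (87 left).
October has 31 days (56 left).
November has 30 days (26 left).
26 days into December → 26 December 2046.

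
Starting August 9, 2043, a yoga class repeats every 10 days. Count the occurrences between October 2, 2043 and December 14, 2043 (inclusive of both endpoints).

Occurrences land 10·i days after August 9, 2043 for i = 0, 1, 2, …
October 2, 2043 is 54 days after the start; 54 ÷ 10 = 5 remainder 4; since the remainder is 4, round up to i = 6. First occurrence in the window: #7 on October 8, 2043 (6×10 = 60 days in).
December 14, 2043 is 127 days after the start; 127 ÷ 10 = 12 remainder 7. Last occurrence in the window: #13 on December 7, 2043.
Occurrences #7 through #13: 7 in total.

7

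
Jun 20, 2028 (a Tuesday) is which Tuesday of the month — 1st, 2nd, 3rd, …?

3rd

Day 20 falls in week ⌈20/7⌉ of the month.
Days 1–7 hold the 1st Tuesday, 8–14 the 2nd, 15–21 the 3rd, 22–28 the 4th, 29–31 the 5th.
20 is in the range for the 3rd.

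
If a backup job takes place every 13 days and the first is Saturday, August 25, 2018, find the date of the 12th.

The 12th occurrence is 11 intervals after the first: 11 × 13 = 143 days after August 25, 2018.
August has 31 days — 6 days to the end of August leaves 137.
September has 30 days (107 left).
October has 31 days (76 left).
November has 30 days (46 left).
December has 31 days (15 left).
15 days into January → January 15, 2019.

January 15, 2019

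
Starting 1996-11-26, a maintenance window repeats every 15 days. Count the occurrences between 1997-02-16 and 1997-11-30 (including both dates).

Occurrences land 15·i days after 1996-11-26 for i = 0, 1, 2, …
1997-02-16 is 82 days after the start; 82 ÷ 15 = 5 remainder 7; since the remainder is 7, round up to i = 6. First occurrence in the window: #7 on 1997-02-24 (6×15 = 90 days in).
1997-11-30 is 369 days after the start; 369 ÷ 15 = 24 remainder 9. Last occurrence in the window: #25 on 1997-11-21.
Occurrences #7 through #25: 19 in total.

19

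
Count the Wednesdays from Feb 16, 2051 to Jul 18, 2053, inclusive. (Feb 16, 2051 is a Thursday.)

Feb 16, 2051 is a Thursday; the first Wednesday on or after it is Feb 22, 2051 (6 days later).
From Feb 22, 2051 to Jul 18, 2053: 312 + 366 + 199 = 877 days (rest of 2051, 2052, to Jul 18, 2053 in 2053).
877 ÷ 7 = 125 full weeks with remainder 2, so 125 more Wednesdays after the first → 126.

126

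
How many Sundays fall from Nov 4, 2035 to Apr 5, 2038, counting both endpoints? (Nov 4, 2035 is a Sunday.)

Nov 4, 2035 is a Sunday; the first Sunday on or after it is Nov 4, 2035.
From Nov 4, 2035 to Apr 5, 2038: 57 + 366 + 365 + 95 = 883 days (rest of 2035, 2036, 2037, to Apr 5, 2038 in 2038).
883 ÷ 7 = 126 full weeks with remainder 1, so 126 more Sundays after the first → 127.

127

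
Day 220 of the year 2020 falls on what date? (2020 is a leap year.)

January has 31 days (220 − 31 = 189 remain).
February has 29 days (189 − 29 = 160 remain).
March has 31 days (160 − 31 = 129 remain).
April has 30 days (129 − 30 = 99 remain).
May has 31 days (99 − 31 = 68 remain).
June has 30 days (68 − 30 = 38 remain).
July has 31 days (38 − 31 = 7 remain).
7 into August → August 7.

7 August 2020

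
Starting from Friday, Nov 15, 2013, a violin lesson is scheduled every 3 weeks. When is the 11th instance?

Jun 13, 2014

The 11th occurrence is 10 intervals after the first: 10 × 21 = 210 days after Nov 15, 2013.
Nov has 30 days — 15 days to the end of Nov leaves 195.
Dec has 31 days (164 left).
Jan has 31 days (133 left).
Feb has 28 days (105 left).
Mar has 31 days (74 left).
Apr has 30 days (44 left).
May has 31 days (13 left).
13 days into Jun → Jun 13, 2014.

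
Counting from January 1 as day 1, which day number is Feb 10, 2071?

Days in months before Feb: 31 = 31.
Plus 10 days into Feb → day 41.

41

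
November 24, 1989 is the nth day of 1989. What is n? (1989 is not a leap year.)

328

Days in months before November: 31 + 28 + 31 + 30 + 31 + 30 + 31 + 31 + 30 + 31 = 304.
Plus 24 days into November → day 328.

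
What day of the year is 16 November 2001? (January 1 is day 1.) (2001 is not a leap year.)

320

Days in months before November: 31 + 28 + 31 + 30 + 31 + 30 + 31 + 31 + 30 + 31 = 304.
Plus 16 days into November → day 320.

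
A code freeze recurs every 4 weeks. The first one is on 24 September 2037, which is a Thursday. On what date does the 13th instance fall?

The 13th occurrence is 12 intervals after the first: 12 × 28 = 336 days after 24 September 2037.
September has 30 days — 6 days to the end of September leaves 330.
October has 31 days (299 left).
November has 30 days (269 left).
December has 31 days (238 left).
January has 31 days (207 left).
February has 28 days (179 left).
March has 31 days (148 left).
April has 30 days (118 left).
May has 31 days (87 left).
June has 30 days (57 left).
July has 31 days (26 left).
26 days into August → 26 August 2038.

26 August 2038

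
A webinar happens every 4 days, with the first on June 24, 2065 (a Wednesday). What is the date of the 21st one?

The 21st occurrence is 20 intervals after the first: 20 × 4 = 80 days after June 24, 2065.
June has 30 days — 6 days to the end of June leaves 74.
July has 31 days (43 left).
August has 31 days (12 left).
12 days into September → September 12, 2065.

September 12, 2065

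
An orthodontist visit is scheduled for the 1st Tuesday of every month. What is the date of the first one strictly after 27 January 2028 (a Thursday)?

January 2028 starts on a Saturday, so its 1st Tuesday is 4 January 2028 (3 days in).
That is not after 27 January 2028, so look at February 2028.
February 2028 starts on a Tuesday, so its 1st Tuesday is 1 February 2028.

1 February 2028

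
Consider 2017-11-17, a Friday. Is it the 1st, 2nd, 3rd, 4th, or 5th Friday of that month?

3rd

Day 17 falls in week ⌈17/7⌉ of the month.
Days 1–7 hold the 1st Friday, 8–14 the 2nd, 15–21 the 3rd, 22–28 the 4th, 29–31 the 5th.
17 is in the range for the 3rd.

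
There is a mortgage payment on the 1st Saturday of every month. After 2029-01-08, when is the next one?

January 2029 starts on a Monday, so its 1st Saturday is 2029-01-06 (5 days in).
That is not after 2029-01-08, so look at February 2029.
February 2029 starts on a Thursday, so its 1st Saturday is 2029-02-03 (2 days in).

2029-02-03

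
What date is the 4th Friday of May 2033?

May 27, 2033

May 2033 begins on a Sunday, so the first Friday is May 6 (5 days later).
The 4th Friday is 3 weeks later: 6 + 21 = 27.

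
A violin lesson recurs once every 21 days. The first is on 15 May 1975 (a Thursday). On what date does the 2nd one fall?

5 June 1975

The 2nd occurrence is 1 interval after the first: 1 × 21 = 21 days after 15 May 1975.
May has 31 days — 16 days to the end of May leaves 5.
5 days into June → 5 June 1975.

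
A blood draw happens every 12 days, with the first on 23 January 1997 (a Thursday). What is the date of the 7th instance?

5 April 1997

The 7th occurrence is 6 intervals after the first: 6 × 12 = 72 days after 23 January 1997.
January has 31 days — 8 days to the end of January leaves 64.
February has 28 days (36 left).
March has 31 days (5 left).
5 days into April → 5 April 1997.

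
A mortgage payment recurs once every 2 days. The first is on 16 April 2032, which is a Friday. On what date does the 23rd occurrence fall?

The 23rd occurrence is 22 intervals after the first: 22 × 2 = 44 days after 16 April 2032.
April has 30 days — 14 days to the end of April leaves 30.
30 days into May → 30 May 2032.

30 May 2032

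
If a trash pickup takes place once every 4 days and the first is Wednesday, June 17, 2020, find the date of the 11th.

July 27, 2020

The 11th occurrence is 10 intervals after the first: 10 × 4 = 40 days after June 17, 2020.
June has 30 days — 13 days to the end of June leaves 27.
27 days into July → July 27, 2020.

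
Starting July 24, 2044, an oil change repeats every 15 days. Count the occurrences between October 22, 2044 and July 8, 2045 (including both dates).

Occurrences land 15·i days after July 24, 2044 for i = 0, 1, 2, …
October 22, 2044 is 90 days after the start; 90 ÷ 15 = 6 remainder 0. First occurrence in the window: #7 on October 22, 2044 (6×15 = 90 days in).
July 8, 2045 is 349 days after the start; 349 ÷ 15 = 23 remainder 4. Last occurrence in the window: #24 on July 4, 2045.
Occurrences #7 through #24: 18 in total.

18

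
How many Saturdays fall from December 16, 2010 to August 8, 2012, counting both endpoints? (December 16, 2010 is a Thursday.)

December 16, 2010 is a Thursday; the first Saturday on or after it is December 18, 2010 (2 days later).
From December 18, 2010 to August 8, 2012: 13 + 365 + 221 = 599 days (rest of 2010, 2011, to August 8, 2012 in 2012).
599 ÷ 7 = 85 full weeks with remainder 4, so 85 more Saturdays after the first → 86.

86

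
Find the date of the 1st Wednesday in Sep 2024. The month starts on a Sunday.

Sep 2024 begins on a Sunday, so the first Wednesday is Sep 4 (3 days later).

Sep 4, 2024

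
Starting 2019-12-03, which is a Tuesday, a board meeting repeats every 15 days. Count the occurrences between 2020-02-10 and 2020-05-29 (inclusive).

Occurrences land 15·i days after 2019-12-03 for i = 0, 1, 2, …
2020-02-10 is 69 days after the start; 69 ÷ 15 = 4 remainder 9; since the remainder is 9, round up to i = 5. First occurrence in the window: #6 on 2020-02-16 (5×15 = 75 days in).
2020-05-29 is 178 days after the start; 178 ÷ 15 = 11 remainder 13. Last occurrence in the window: #12 on 2020-05-16.
Occurrences #6 through #12: 7 in total.

7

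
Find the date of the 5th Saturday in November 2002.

November 2002 begins on a Friday, so the first Saturday is November 2 (1 day later).
The 5th Saturday is 4 weeks later: 2 + 28 = 30.

30 November 2002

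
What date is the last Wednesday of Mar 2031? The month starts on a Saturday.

Mar 26, 2031

Mar 2031 begins on a Saturday, so the first Wednesday is Mar 5 (4 days later).
Mar 2031 has 31 days. Adding weeks: 5, 12, 19, 26 — the last one ≤ 31 is the 26th.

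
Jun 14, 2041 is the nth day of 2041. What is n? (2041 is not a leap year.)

165

Days in months before Jun: 31 + 28 + 31 + 30 + 31 = 151.
Plus 14 days into Jun → day 165.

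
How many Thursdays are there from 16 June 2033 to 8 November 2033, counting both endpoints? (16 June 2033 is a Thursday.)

16 June 2033 is a Thursday; the first Thursday on or after it is 16 June 2033.
From 16 June 2033 to 8 November 2033: 14 + 31 + 31 + 30 + 31 + 8 = 145 days (rest of June, July, August, September, October, November).
145 ÷ 7 = 20 full weeks with remainder 5, so 20 more Thursdays after the first → 21.

21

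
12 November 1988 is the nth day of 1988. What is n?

Days in months before November: 31 + 29 + 31 + 30 + 31 + 30 + 31 + 31 + 30 + 31 = 305.
Plus 12 days into November → day 317.

317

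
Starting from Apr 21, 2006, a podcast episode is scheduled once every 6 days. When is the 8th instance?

The 8th occurrence is 7 intervals after the first: 7 × 6 = 42 days after Apr 21, 2006.
Apr has 30 days — 9 days to the end of Apr leaves 33.
May has 31 days (2 left).
2 days into Jun → Jun 2, 2006.

Jun 2, 2006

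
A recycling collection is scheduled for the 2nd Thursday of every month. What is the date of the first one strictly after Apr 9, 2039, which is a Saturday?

Apr 14, 2039

Apr 2039 starts on a Friday; its first Thursday is the 7th, so the 2nd Thursday is the 14th — Apr 14, 2039.
Apr 14, 2039 is after Apr 9, 2039, so that is the next one.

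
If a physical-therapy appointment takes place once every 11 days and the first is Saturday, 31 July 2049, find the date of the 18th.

3 February 2050

The 18th occurrence is 17 intervals after the first: 17 × 11 = 187 days after 31 July 2049.
July has 31 days — 0 days to the end of July leaves 187.
August has 31 days (156 left).
September has 30 days (126 left).
October has 31 days (95 left).
November has 30 days (65 left).
December has 31 days (34 left).
January has 31 days (3 left).
3 days into February → 3 February 2050.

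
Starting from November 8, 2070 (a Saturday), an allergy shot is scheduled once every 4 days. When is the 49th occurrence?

The 49th occurrence is 48 intervals after the first: 48 × 4 = 192 days after November 8, 2070.
November has 30 days — 22 days to the end of November leaves 170.
December has 31 days (139 left).
January has 31 days (108 left).
February has 28 days (80 left).
March has 31 days (49 left).
April has 30 days (19 left).
19 days into May → May 19, 2071.

May 19, 2071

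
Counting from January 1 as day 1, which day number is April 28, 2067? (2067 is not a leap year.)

Days in months before April: 31 + 28 + 31 = 90.
Plus 28 days into April → day 118.

118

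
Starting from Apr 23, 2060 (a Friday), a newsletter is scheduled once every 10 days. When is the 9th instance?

The 9th occurrence is 8 intervals after the first: 8 × 10 = 80 days after Apr 23, 2060.
Apr has 30 days — 7 days to the end of Apr leaves 73.
May has 31 days (42 left).
Jun has 30 days (12 left).
12 days into Jul → Jul 12, 2060.

Jul 12, 2060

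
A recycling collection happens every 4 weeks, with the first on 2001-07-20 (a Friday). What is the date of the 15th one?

The 15th occurrence is 14 intervals after the first: 14 × 28 = 392 days after 2001-07-20.
July has 31 days — 11 days to the end of July leaves 381.
August has 31 days (350 left).
September has 30 days (320 left).
October has 31 days (289 left).
November has 30 days (259 left).
December has 31 days (228 left).
January has 31 days (197 left).
February has 28 days (169 left).
March has 31 days (138 left).
April has 30 days (108 left).
May has 31 days (77 left).
June has 30 days (47 left).
July has 31 days (16 left).
16 days into August → 2002-08-16.

2002-08-16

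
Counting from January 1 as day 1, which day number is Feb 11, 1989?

42

Days in months before Feb: 31 = 31.
Plus 11 days into Feb → day 42.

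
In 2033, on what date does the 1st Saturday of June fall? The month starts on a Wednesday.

4 June 2033

June 2033 begins on a Wednesday, so the first Saturday is June 4 (3 days later).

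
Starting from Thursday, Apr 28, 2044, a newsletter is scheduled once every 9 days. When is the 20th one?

Oct 16, 2044

The 20th occurrence is 19 intervals after the first: 19 × 9 = 171 days after Apr 28, 2044.
Apr has 30 days — 2 days to the end of Apr leaves 169.
May has 31 days (138 left).
Jun has 30 days (108 left).
Jul has 31 days (77 left).
Aug has 31 days (46 left).
Sep has 30 days (16 left).
16 days into Oct → Oct 16, 2044.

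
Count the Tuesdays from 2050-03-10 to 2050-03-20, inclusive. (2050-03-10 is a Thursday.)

1

2050-03-10 is a Thursday; the first Tuesday on or after it is 2050-03-15 (5 days later).
From 2050-03-15 to 2050-03-20 is 20 − 15 = 5 days.
5 ÷ 7 = 0 full weeks with remainder 5, so 0 more Tuesdays after the first → 1.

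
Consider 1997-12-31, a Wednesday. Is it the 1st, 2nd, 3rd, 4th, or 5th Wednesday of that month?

5th

Day 31 falls in week ⌈31/7⌉ of the month.
Days 1–7 hold the 1st Wednesday, 8–14 the 2nd, 15–21 the 3rd, 22–28 the 4th, 29–31 the 5th.
31 is in the range for the 5th.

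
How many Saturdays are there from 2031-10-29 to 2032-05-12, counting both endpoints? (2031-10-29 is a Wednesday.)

28

2031-10-29 is a Wednesday; the first Saturday on or after it is 2031-11-01 (3 days later).
From 2031-11-01 to 2032-05-12: 29 + 31 + 31 + 29 + 31 + 30 + 12 = 193 days (rest of November, December, January, February, March, April, May).
193 ÷ 7 = 27 full weeks with remainder 4, so 27 more Saturdays after the first → 28.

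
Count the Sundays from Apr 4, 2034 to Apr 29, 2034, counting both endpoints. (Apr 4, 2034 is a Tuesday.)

Apr 4, 2034 is a Tuesday; the first Sunday on or after it is Apr 9, 2034 (5 days later).
From Apr 9, 2034 to Apr 29, 2034 is 29 − 9 = 20 days.
20 ÷ 7 = 2 full weeks with remainder 6, so 2 more Sundays after the first → 3.

3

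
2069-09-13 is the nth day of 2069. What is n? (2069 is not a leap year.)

256

Days in months before September: 31 + 28 + 31 + 30 + 31 + 30 + 31 + 31 = 243.
Plus 13 days into September → day 256.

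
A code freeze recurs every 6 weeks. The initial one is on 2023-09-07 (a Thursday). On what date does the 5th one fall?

2024-02-22

The 5th occurrence is 4 intervals after the first: 4 × 42 = 168 days after 2023-09-07.
September has 30 days — 23 days to the end of September leaves 145.
October has 31 days (114 left).
November has 30 days (84 left).
December has 31 days (53 left).
January has 31 days (22 left).
22 days into February → 2024-02-22.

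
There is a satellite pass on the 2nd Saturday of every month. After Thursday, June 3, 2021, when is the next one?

June 2021 starts on a Tuesday; its first Saturday is the 5th, so the 2nd Saturday is the 12th — June 12, 2021.
June 12, 2021 is after June 3, 2021, so that is the next one.

June 12, 2021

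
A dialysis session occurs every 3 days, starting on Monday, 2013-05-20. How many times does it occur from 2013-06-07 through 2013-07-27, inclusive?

Occurrences land 3·i days after 2013-05-20 for i = 0, 1, 2, …
2013-06-07 is 18 days after the start; 18 ÷ 3 = 6 remainder 0. First occurrence in the window: #7 on 2013-06-07 (6×3 = 18 days in).
2013-07-27 is 68 days after the start; 68 ÷ 3 = 22 remainder 2. Last occurrence in the window: #23 on 2013-07-25.
Occurrences #7 through #23: 17 in total.

17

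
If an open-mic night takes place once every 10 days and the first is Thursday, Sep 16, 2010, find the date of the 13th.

Jan 14, 2011

The 13th occurrence is 12 intervals after the first: 12 × 10 = 120 days after Sep 16, 2010.
Sep has 30 days — 14 days to the end of Sep leaves 106.
Oct has 31 days (75 left).
Nov has 30 days (45 left).
Dec has 31 days (14 left).
14 days into Jan → Jan 14, 2011.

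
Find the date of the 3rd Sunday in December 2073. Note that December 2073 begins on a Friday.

December 17, 2073

December 2073 begins on a Friday, so the first Sunday is December 3 (2 days later).
The 3rd Sunday is 2 weeks later: 3 + 14 = 17.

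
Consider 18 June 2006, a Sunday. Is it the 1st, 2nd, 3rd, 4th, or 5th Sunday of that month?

3rd

Day 18 falls in week ⌈18/7⌉ of the month.
Days 1–7 hold the 1st Sunday, 8–14 the 2nd, 15–21 the 3rd, 22–28 the 4th, 29–31 the 5th.
18 is in the range for the 3rd.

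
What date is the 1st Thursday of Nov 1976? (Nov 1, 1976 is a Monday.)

Nov 4, 1976

Nov 1976 begins on a Monday, so the first Thursday is Nov 4 (3 days later).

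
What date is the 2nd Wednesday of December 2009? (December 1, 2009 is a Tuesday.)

9 December 2009

December 2009 begins on a Tuesday, so the first Wednesday is December 2 (1 day later).
The 2nd Wednesday is 1 weeks later: 2 + 7 = 9.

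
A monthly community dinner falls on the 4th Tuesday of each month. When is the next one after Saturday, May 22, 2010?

May 25, 2010

May 2010 starts on a Saturday; its first Tuesday is the 4th, so the 4th Tuesday is the 25th — May 25, 2010.
May 25, 2010 is after May 22, 2010, so that is the next one.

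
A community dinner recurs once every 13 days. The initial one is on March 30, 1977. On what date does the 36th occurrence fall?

The 36th occurrence is 35 intervals after the first: 35 × 13 = 455 days after March 30, 1977.
March has 31 days — 1 day to the end of March leaves 454.
From end of March to end of 1977 is 275 days (179 left).
January has 31 days (148 left).
February has 28 days (120 left).
March has 31 days (89 left).
April has 30 days (59 left).
May has 31 days (28 left).
28 days into June → June 28, 1978.

June 28, 1978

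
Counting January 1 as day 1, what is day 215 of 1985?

August 3, 1985

January has 31 days (215 − 31 = 184 remain).
February has 28 days (184 − 28 = 156 remain).
March has 31 days (156 − 31 = 125 remain).
April has 30 days (125 − 30 = 95 remain).
May has 31 days (95 − 31 = 64 remain).
June has 30 days (64 − 30 = 34 remain).
July has 31 days (34 − 31 = 3 remain).
3 into August → August 3.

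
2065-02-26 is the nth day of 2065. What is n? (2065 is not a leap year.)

57

Days in months before February: 31 = 31.
Plus 26 days into February → day 57.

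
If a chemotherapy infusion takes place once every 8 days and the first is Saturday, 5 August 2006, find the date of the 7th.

The 7th occurrence is 6 intervals after the first: 6 × 8 = 48 days after 5 August 2006.
August has 31 days — 26 days to the end of August leaves 22.
22 days into September → 22 September 2006.

22 September 2006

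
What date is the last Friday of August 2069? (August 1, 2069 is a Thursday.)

August 30, 2069

August 2069 begins on a Thursday, so the first Friday is August 2 (1 day later).
August 2069 has 31 days. Adding weeks: 2, 9, 16, 23, 30 — the last one ≤ 31 is the 30th.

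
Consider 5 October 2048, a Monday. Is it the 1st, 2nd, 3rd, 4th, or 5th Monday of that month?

Day 5 falls in week ⌈5/7⌉ of the month.
Days 1–7 hold the 1st Monday, 8–14 the 2nd, 15–21 the 3rd, 22–28 the 4th, 29–31 the 5th.
5 is in the range for the 1st.

1st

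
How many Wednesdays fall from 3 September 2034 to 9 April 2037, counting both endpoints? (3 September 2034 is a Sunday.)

136

3 September 2034 is a Sunday; the first Wednesday on or after it is 6 September 2034 (3 days later).
From 6 September 2034 to 9 April 2037: 116 + 365 + 366 + 99 = 946 days (rest of 2034, 2035, 2036, to 9 April 2037 in 2037).
946 ÷ 7 = 135 full weeks with remainder 1, so 135 more Wednesdays after the first → 136.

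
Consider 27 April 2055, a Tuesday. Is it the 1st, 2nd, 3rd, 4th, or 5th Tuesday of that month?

4th

Day 27 falls in week ⌈27/7⌉ of the month.
Days 1–7 hold the 1st Tuesday, 8–14 the 2nd, 15–21 the 3rd, 22–28 the 4th, 29–31 the 5th.
27 is in the range for the 4th.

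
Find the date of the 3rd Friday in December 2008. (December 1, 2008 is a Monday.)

2008-12-19

December 2008 begins on a Monday, so the first Friday is December 5 (4 days later).
The 3rd Friday is 2 weeks later: 5 + 14 = 19.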